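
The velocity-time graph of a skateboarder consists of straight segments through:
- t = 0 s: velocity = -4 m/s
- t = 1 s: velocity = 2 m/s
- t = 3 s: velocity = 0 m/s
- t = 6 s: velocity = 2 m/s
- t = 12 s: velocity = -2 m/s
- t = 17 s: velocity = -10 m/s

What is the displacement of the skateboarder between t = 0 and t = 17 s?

Net displacement equals the area under the velocity-time graph (areas below the axis count negative).
0–1 s: ½(-4 + 2)(1) = -1 m
1–3 s: ½(2 + 0)(2) = 2 m
3–6 s: ½(0 + 2)(3) = 3 m
6–12 s: ½(2 + -2)(6) = 0 m
12–17 s: ½(-2 + -10)(5) = -30 m
Net displacement = -26 m

-26 m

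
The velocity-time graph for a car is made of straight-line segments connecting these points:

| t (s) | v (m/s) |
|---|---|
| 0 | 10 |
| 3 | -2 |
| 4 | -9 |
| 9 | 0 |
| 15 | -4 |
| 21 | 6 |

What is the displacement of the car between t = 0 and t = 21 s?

Displacement is the signed area under the v-t curve.
0–3 s: ½(10 + -2)(3) = 12 m
3–4 s: ½(-2 + -9)(1) = -5.5 m
4–9 s: ½(-9 + 0)(5) = -22.5 m
9–15 s: ½(0 + -4)(6) = -12 m
15–21 s: ½(-4 + 6)(6) = 6 m
Net displacement = -22 m

-22 m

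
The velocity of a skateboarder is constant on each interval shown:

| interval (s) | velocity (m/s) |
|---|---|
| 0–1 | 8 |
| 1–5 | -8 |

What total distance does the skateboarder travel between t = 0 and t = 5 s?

Total distance travelled is ∫|v| dt — sum the magnitudes of each area piece.
0–1 s: |8| × 1 = 8 m
1–5 s: |-8| × 4 = 32 m
Total distance = 40 m

40 m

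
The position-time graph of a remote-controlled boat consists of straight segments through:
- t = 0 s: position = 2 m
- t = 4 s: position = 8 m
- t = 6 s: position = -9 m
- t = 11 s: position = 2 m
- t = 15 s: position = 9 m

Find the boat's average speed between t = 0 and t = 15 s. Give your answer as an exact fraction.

41/15 m/s

Average speed = (total path length)/(elapsed time); on a piecewise-linear x-t graph the path length is Σ|Δx|.
0–4 s: |Δx| = |8 − 2| = 6 m
4–6 s: |Δx| = |-9 − 8| = 17 m
6–11 s: |Δx| = |2 − -9| = 11 m
11–15 s: |Δx| = |9 − 2| = 7 m
Total path = 41 m; average speed = 41/15 = 41/15 m/s.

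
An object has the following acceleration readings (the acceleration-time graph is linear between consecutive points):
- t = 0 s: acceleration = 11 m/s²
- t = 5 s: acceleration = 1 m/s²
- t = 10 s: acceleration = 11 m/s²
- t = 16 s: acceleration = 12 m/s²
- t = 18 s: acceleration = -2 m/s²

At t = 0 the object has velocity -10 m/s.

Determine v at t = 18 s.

129 m/s

Δv equals the area under the a-t graph; then v = v₀ + Δv.
0–5 s: ½(11 + 1)(5) = 30 m/s
5–10 s: ½(1 + 11)(5) = 30 m/s
10–16 s: ½(11 + 12)(6) = 69 m/s
16–18 s: ½(12 + -2)(2) = 10 m/s
Δv = 139 m/s, so v(18) = -10 + (139) = 129 m/s.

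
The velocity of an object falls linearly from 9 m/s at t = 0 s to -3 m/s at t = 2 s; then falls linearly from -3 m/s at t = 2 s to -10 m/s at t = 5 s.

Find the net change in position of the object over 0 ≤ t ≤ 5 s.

-13.5 m

Net displacement equals the area under the velocity-time graph (areas below the axis count negative).
0–2 s: ½(9 + -3)(2) = 6 m
2–5 s: ½(-3 + -10)(3) = -19.5 m
Net displacement = -13.5 m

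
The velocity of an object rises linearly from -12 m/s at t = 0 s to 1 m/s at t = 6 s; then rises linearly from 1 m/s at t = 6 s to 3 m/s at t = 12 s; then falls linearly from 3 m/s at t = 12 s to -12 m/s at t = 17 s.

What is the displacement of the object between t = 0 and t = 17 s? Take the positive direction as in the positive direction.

-43.5 m

Displacement is the signed area under the v-t curve.
0–6 s: ½(-12 + 1)(6) = -33 m
6–12 s: ½(1 + 3)(6) = 12 m
12–17 s: ½(3 + -12)(5) = -22.5 m
Net displacement = -43.5 m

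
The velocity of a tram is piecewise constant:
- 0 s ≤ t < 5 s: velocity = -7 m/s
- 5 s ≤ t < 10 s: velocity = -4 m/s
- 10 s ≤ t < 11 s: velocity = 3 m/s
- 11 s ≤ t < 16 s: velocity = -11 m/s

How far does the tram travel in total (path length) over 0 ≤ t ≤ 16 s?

Distance (not displacement) is the total path length: add the absolute areas under v-t.
0–5 s: |-7| × 5 = 35 m
5–10 s: |-4| × 5 = 20 m
10–11 s: |3| × 1 = 3 m
11–16 s: |-11| × 5 = 55 m
Total distance = 113 m

113 m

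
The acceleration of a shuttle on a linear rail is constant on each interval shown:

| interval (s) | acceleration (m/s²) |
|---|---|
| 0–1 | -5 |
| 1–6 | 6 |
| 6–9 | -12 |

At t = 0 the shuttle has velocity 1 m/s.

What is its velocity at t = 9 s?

-10 m/s

Δv equals the area under the a-t graph; then v = v₀ + Δv.
0–1 s: -5 × 1 = -5 m/s
1–6 s: 6 × 5 = 30 m/s
6–9 s: -12 × 3 = -36 m/s
Δv = -11 m/s, so v(9) = 1 + (-11) = -10 m/s.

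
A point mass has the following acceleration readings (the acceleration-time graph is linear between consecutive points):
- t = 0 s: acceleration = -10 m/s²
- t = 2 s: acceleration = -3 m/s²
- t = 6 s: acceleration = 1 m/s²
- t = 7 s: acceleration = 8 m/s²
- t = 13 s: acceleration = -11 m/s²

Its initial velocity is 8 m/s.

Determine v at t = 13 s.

Δv equals the area under the a-t graph; then v = v₀ + Δv.
0–2 s: ½(-10 + -3)(2) = -13 m/s
2–6 s: ½(-3 + 1)(4) = -4 m/s
6–7 s: ½(1 + 8)(1) = 4.5 m/s
7–13 s: ½(8 + -11)(6) = -9 m/s
Δv = -21.5 m/s, so v(13) = 8 + (-21.5) = -13.5 m/s.

-13.5 m/s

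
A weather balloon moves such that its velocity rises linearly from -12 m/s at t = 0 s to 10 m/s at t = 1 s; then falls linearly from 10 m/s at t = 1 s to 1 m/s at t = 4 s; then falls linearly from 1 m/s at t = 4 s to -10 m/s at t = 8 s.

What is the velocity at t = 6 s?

On 4–8 s the graph is linear from 1 to -10 m/s: v(6) = 1 + (-10 − 1)·(6 − 4)/(8 − 4) = -4.5 m/s.

-4.5 m/s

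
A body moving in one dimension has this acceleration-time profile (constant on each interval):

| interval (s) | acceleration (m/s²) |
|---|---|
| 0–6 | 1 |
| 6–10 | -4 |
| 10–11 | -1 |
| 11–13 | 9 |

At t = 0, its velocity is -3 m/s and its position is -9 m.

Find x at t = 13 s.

On each constant-a segment, Δv = aΔt and Δx = v₀Δt + ½aΔt²; chain segment to segment.
0–6 s: v starts -3 m/s; Δx = -3·6 + ½·1·6² = 0 m; v ends 3 m/s.
6–10 s: v starts 3 m/s; Δx = 3·4 + ½·-4·4² = -20 m; v ends -13 m/s.
10–11 s: v starts -13 m/s; Δx = -13·1 + ½·-1·1² = -13.5 m; v ends -14 m/s.
11–13 s: v starts -14 m/s; Δx = -14·2 + ½·9·2² = -10 m; v ends 4 m/s.
x(13) = -9 + Σ Δx = -52.5 m.

-52.5 m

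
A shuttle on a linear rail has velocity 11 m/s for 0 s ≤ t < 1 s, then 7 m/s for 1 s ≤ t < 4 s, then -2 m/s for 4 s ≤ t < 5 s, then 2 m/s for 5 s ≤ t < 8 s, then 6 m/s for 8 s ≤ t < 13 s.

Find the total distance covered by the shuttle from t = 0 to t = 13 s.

70 m

Total distance travelled is ∫|v| dt — sum the magnitudes of each area piece.
0–1 s: |11| × 1 = 11 m
1–4 s: |7| × 3 = 21 m
4–5 s: |-2| × 1 = 2 m
5–8 s: |2| × 3 = 6 m
8–13 s: |6| × 5 = 30 m
Total distance = 70 m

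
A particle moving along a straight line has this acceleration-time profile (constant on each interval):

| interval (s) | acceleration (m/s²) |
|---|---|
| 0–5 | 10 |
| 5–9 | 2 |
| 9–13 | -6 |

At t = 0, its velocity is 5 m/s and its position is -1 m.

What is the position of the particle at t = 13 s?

589 m

On each constant-a segment, Δv = aΔt and Δx = v₀Δt + ½aΔt²; chain segment to segment.
0–5 s: v starts 5 m/s; Δx = 5·5 + ½·10·5² = 150 m; v ends 55 m/s.
5–9 s: v starts 55 m/s; Δx = 55·4 + ½·2·4² = 236 m; v ends 63 m/s.
9–13 s: v starts 63 m/s; Δx = 63·4 + ½·-6·4² = 204 m; v ends 39 m/s.
x(13) = -1 + Σ Δx = 589 m.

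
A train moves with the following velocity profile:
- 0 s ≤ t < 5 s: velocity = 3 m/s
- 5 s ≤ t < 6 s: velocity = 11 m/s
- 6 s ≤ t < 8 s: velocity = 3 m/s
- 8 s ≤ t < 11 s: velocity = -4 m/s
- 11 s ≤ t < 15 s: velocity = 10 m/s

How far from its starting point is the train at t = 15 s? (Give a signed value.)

Displacement is the signed area under the v-t curve.
0–5 s: 3 × 5 = 15 m
5–6 s: 11 × 1 = 11 m
6–8 s: 3 × 2 = 6 m
8–11 s: -4 × 3 = -12 m
11–15 s: 10 × 4 = 40 m
Net displacement = 60 m

60 m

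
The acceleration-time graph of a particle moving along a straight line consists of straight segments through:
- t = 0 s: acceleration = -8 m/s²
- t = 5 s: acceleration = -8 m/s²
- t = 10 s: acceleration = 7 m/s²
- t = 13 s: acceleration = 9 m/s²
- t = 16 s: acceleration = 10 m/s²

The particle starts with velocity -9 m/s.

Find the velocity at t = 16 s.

Δv equals the area under the a-t graph; then v = v₀ + Δv.
0–5 s: -8 × 5 = -40 m/s
5–10 s: ½(-8 + 7)(5) = -2.5 m/s
10–13 s: ½(7 + 9)(3) = 24 m/s
13–16 s: ½(9 + 10)(3) = 28.5 m/s
Δv = 10 m/s, so v(16) = -9 + (10) = 1 m/s.

1 m/s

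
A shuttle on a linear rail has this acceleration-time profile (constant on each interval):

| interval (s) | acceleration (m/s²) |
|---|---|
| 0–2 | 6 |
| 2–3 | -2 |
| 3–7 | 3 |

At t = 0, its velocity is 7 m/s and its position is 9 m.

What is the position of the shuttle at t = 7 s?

On each constant-a segment, Δv = aΔt and Δx = v₀Δt + ½aΔt²; chain segment to segment.
0–2 s: v starts 7 m/s; Δx = 7·2 + ½·6·2² = 26 m; v ends 19 m/s.
2–3 s: v starts 19 m/s; Δx = 19·1 + ½·-2·1² = 18 m; v ends 17 m/s.
3–7 s: v starts 17 m/s; Δx = 17·4 + ½·3·4² = 92 m; v ends 29 m/s.
x(7) = 9 + Σ Δx = 145 m.

145 m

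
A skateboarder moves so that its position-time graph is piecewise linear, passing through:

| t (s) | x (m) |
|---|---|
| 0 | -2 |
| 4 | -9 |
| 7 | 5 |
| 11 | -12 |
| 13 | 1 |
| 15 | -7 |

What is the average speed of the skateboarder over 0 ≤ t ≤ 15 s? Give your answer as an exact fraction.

Average speed = (total path length)/(elapsed time); on a piecewise-linear x-t graph the path length is Σ|Δx|.
0–4 s: |Δx| = |-9 − -2| = 7 m
4–7 s: |Δx| = |5 − -9| = 14 m
7–11 s: |Δx| = |-12 − 5| = 17 m
11–13 s: |Δx| = |1 − -12| = 13 m
13–15 s: |Δx| = |-7 − 1| = 8 m
Total path = 59 m; average speed = 59/15 = 59/15 m/s.

59/15 m/s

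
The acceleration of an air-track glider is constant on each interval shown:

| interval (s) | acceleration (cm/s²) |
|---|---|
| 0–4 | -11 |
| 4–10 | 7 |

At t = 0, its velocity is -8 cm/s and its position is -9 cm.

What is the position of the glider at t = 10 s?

On each constant-a segment, Δv = aΔt and Δx = v₀Δt + ½aΔt²; chain segment to segment.
0–4 s: v starts -8 cm/s; Δx = -8·4 + ½·-11·4² = -120 cm; v ends -52 cm/s.
4–10 s: v starts -52 cm/s; Δx = -52·6 + ½·7·6² = -186 cm; v ends -10 cm/s.
x(10) = -9 + Σ Δx = -315 cm.

-315 cm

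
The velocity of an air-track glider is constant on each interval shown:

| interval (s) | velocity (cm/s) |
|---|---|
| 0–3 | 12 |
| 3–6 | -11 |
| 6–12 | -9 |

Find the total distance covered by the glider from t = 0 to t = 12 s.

123 cm

Distance (not displacement) is the total path length: add the absolute areas under v-t.
0–3 s: |12| × 3 = 36 cm
3–6 s: |-11| × 3 = 33 cm
6–12 s: |-9| × 6 = 54 cm
Total distance = 123 cm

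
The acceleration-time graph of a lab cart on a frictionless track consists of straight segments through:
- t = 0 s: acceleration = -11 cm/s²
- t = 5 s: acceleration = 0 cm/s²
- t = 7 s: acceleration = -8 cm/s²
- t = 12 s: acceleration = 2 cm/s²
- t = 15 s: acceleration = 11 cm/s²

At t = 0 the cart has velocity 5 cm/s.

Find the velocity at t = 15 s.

-26 cm/s

Δv equals the area under the a-t graph; then v = v₀ + Δv.
0–5 s: ½(-11 + 0)(5) = -27.5 cm/s
5–7 s: ½(0 + -8)(2) = -8 cm/s
7–12 s: ½(-8 + 2)(5) = -15 cm/s
12–15 s: ½(2 + 11)(3) = 19.5 cm/s
Δv = -31 cm/s, so v(15) = 5 + (-31) = -26 cm/s.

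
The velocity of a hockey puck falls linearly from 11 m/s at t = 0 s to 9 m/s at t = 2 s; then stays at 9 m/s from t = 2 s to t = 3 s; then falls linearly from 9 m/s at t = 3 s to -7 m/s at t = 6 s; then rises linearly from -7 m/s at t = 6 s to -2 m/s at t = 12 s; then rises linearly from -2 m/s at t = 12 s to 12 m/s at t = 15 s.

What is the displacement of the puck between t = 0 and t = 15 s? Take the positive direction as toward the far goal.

20 m

Net displacement equals the area under the velocity-time graph (areas below the axis count negative).
0–2 s: ½(11 + 9)(2) = 20 m
2–3 s: 9 × 1 = 9 m
3–6 s: ½(9 + -7)(3) = 3 m
6–12 s: ½(-7 + -2)(6) = -27 m
12–15 s: ½(-2 + 12)(3) = 15 m
Net displacement = 20 m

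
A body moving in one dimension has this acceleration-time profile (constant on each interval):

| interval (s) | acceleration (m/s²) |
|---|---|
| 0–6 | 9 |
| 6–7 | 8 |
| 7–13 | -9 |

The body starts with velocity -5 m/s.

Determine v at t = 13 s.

Δv equals the area under the a-t graph; then v = v₀ + Δv.
0–6 s: 9 × 6 = 54 m/s
6–7 s: 8 × 1 = 8 m/s
7–13 s: -9 × 6 = -54 m/s
Δv = 8 m/s, so v(13) = -5 + (8) = 3 m/s.

3 m/s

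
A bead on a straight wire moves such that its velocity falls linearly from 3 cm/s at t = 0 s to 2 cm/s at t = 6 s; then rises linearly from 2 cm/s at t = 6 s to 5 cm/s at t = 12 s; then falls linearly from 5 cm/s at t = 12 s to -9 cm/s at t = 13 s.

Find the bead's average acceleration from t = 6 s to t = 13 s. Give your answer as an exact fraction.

Average acceleration = Δv/Δt = (-9 − 2)/(13 − 6) = -11/7 cm/s².

-11/7 cm/s²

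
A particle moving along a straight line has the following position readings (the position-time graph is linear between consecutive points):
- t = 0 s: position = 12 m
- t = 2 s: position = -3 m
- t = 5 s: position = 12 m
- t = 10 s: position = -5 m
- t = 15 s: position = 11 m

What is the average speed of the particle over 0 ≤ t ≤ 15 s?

4.2 m/s

Average speed = (total path length)/(elapsed time); on a piecewise-linear x-t graph the path length is Σ|Δx|.
0–2 s: |Δx| = |-3 − 12| = 15 m
2–5 s: |Δx| = |12 − -3| = 15 m
5–10 s: |Δx| = |-5 − 12| = 17 m
10–15 s: |Δx| = |11 − -5| = 16 m
Total path = 63 m; average speed = 63/15 = 4.2 m/s.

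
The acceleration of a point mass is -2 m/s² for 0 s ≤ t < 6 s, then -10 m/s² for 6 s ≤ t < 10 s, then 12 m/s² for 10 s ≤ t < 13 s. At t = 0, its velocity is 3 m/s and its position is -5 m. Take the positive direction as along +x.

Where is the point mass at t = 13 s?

-232 m

On each constant-a segment, Δv = aΔt and Δx = v₀Δt + ½aΔt²; chain segment to segment.
0–6 s: v starts 3 m/s; Δx = 3·6 + ½·-2·6² = -18 m; v ends -9 m/s.
6–10 s: v starts -9 m/s; Δx = -9·4 + ½·-10·4² = -116 m; v ends -49 m/s.
10–13 s: v starts -49 m/s; Δx = -49·3 + ½·12·3² = -93 m; v ends -13 m/s.
x(13) = -5 + Σ Δx = -232 m.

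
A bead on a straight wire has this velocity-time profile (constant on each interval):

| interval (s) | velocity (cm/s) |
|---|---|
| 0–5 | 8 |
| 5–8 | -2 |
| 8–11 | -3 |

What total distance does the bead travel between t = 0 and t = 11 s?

Distance (not displacement) is the total path length: add the absolute areas under v-t.
0–5 s: |8| × 5 = 40 cm
5–8 s: |-2| × 3 = 6 cm
8–11 s: |-3| × 3 = 9 cm
Total distance = 55 cm

55 cm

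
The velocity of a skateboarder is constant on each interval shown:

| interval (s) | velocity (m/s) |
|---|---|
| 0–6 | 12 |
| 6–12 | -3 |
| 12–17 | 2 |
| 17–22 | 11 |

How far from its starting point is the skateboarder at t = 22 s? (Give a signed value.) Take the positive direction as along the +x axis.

119 m

Displacement is the signed area under the v-t curve.
0–6 s: 12 × 6 = 72 m
6–12 s: -3 × 6 = -18 m
12–17 s: 2 × 5 = 10 m
17–22 s: 11 × 5 = 55 m
Net displacement = 119 m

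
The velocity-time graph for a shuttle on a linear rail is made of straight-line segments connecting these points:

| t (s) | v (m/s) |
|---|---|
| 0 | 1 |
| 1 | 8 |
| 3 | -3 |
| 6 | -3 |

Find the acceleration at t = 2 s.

-5.5 m/s²

Acceleration is the slope of the v-t graph on 1–3 s: (-3 − 8)/(3 − 1) = -5.5 m/s².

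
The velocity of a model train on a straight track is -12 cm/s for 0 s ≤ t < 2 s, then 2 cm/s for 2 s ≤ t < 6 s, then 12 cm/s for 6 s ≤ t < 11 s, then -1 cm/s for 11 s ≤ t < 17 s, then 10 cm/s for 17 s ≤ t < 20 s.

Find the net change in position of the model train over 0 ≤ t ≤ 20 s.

Net displacement equals the area under the velocity-time graph (areas below the axis count negative).
0–2 s: -12 × 2 = -24 cm
2–6 s: 2 × 4 = 8 cm
6–11 s: 12 × 5 = 60 cm
11–17 s: -1 × 6 = -6 cm
17–20 s: 10 × 3 = 30 cm
Net displacement = 68 cm

68 cm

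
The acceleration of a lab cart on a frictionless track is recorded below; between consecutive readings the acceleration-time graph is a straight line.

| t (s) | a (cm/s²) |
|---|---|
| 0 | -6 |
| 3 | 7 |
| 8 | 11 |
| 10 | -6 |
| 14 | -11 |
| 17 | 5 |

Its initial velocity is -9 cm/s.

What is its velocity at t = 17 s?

-0.5 cm/s

Δv equals the area under the a-t graph; then v = v₀ + Δv.
0–3 s: ½(-6 + 7)(3) = 1.5 cm/s
3–8 s: ½(7 + 11)(5) = 45 cm/s
8–10 s: ½(11 + -6)(2) = 5 cm/s
10–14 s: ½(-6 + -11)(4) = -34 cm/s
14–17 s: ½(-11 + 5)(3) = -9 cm/s
Δv = 8.5 cm/s, so v(17) = -9 + (8.5) = -0.5 cm/s.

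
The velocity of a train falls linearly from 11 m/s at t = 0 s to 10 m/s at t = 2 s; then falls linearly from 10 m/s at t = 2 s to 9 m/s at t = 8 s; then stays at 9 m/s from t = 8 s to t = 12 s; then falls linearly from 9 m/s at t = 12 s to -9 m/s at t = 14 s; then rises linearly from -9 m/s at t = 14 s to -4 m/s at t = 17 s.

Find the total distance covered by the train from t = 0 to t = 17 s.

142.5 m

Distance (not displacement) is the total path length: add the absolute areas under v-t.
0–2 s: |½(11 + 10)(2)| = 21 m
2–8 s: |½(10 + 9)(6)| = 57 m
8–12 s: |9| × 4 = 36 m
12–14 s: v = 0 at t = 13 s; triangle areas 4.5 + 4.5 = 9 m
14–17 s: |½(-9 + -4)(3)| = 19.5 m
Total distance = 142.5 m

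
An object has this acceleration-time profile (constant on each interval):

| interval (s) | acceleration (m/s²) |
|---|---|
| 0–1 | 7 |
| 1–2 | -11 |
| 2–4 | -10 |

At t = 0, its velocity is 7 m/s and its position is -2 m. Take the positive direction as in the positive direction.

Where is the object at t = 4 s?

On each constant-a segment, Δv = aΔt and Δx = v₀Δt + ½aΔt²; chain segment to segment.
0–1 s: v starts 7 m/s; Δx = 7·1 + ½·7·1² = 10.5 m; v ends 14 m/s.
1–2 s: v starts 14 m/s; Δx = 14·1 + ½·-11·1² = 8.5 m; v ends 3 m/s.
2–4 s: v starts 3 m/s; Δx = 3·2 + ½·-10·2² = -14 m; v ends -17 m/s.
x(4) = -2 + Σ Δx = 3 m.

3 m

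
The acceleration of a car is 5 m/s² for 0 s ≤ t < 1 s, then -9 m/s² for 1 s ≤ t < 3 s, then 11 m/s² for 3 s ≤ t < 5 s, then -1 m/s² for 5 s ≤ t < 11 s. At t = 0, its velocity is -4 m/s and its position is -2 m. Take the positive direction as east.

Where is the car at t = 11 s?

-19.5 m

On each constant-a segment, Δv = aΔt and Δx = v₀Δt + ½aΔt²; chain segment to segment.
0–1 s: v starts -4 m/s; Δx = -4·1 + ½·5·1² = -1.5 m; v ends 1 m/s.
1–3 s: v starts 1 m/s; Δx = 1·2 + ½·-9·2² = -16 m; v ends -17 m/s.
3–5 s: v starts -17 m/s; Δx = -17·2 + ½·11·2² = -12 m; v ends 5 m/s.
5–11 s: v starts 5 m/s; Δx = 5·6 + ½·-1·6² = 12 m; v ends -1 m/s.
x(11) = -2 + Σ Δx = -19.5 m.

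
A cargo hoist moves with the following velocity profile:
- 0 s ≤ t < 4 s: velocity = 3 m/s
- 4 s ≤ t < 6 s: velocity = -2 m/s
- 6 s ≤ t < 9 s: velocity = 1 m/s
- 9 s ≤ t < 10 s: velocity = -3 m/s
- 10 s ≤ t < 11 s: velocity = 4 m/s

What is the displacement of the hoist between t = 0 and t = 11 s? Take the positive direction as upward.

12 m

Displacement is the signed area under the v-t curve.
0–4 s: 3 × 4 = 12 m
4–6 s: -2 × 2 = -4 m
6–9 s: 1 × 3 = 3 m
9–10 s: -3 × 1 = -3 m
10–11 s: 4 × 1 = 4 m
Net displacement = 12 m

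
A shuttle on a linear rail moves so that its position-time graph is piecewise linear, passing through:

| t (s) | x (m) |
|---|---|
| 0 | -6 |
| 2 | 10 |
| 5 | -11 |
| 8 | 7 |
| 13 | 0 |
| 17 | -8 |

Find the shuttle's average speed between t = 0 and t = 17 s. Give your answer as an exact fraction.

Average speed = (total path length)/(elapsed time); on a piecewise-linear x-t graph the path length is Σ|Δx|.
0–2 s: |Δx| = |10 − -6| = 16 m
2–5 s: |Δx| = |-11 − 10| = 21 m
5–8 s: |Δx| = |7 − -11| = 18 m
8–13 s: |Δx| = |0 − 7| = 7 m
13–17 s: |Δx| = |-8 − 0| = 8 m
Total path = 70 m; average speed = 70/17 = 70/17 m/s.

70/17 m/s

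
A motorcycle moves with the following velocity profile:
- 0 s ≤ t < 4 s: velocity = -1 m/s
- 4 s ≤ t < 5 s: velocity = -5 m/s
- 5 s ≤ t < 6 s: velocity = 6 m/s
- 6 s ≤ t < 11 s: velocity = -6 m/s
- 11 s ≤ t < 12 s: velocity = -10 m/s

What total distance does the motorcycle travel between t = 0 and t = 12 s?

55 m

Distance (not displacement) is the total path length: add the absolute areas under v-t.
0–4 s: |-1| × 4 = 4 m
4–5 s: |-5| × 1 = 5 m
5–6 s: |6| × 1 = 6 m
6–11 s: |-6| × 5 = 30 m
11–12 s: |-10| × 1 = 10 m
Total distance = 55 m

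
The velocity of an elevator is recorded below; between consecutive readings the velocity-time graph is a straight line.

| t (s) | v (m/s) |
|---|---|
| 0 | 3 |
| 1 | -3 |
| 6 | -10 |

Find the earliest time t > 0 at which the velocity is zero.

v changes sign on 0–1 s (from 3 to -3); the graph is linear there, so v = 0 at t = 0 + (-3)·(1 − 0)/(-3 − 3) = 0.5 s.

t = 0.5 s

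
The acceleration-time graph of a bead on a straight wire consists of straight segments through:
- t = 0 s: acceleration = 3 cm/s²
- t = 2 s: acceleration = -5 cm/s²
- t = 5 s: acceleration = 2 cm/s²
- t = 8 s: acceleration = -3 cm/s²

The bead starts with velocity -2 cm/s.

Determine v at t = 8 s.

Δv equals the area under the a-t graph; then v = v₀ + Δv.
0–2 s: ½(3 + -5)(2) = -2 cm/s
2–5 s: ½(-5 + 2)(3) = -4.5 cm/s
5–8 s: ½(2 + -3)(3) = -1.5 cm/s
Δv = -8 cm/s, so v(8) = -2 + (-8) = -10 cm/s.

-10 cm/s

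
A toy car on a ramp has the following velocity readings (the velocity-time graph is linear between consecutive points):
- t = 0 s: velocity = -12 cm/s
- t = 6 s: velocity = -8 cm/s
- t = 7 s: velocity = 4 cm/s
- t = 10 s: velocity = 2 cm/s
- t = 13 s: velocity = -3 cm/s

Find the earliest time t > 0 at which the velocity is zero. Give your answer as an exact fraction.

t = 20/3 s

v changes sign on 6–7 s (from -8 to 4); the graph is linear there, so v = 0 at t = 6 + (8)·(7 − 6)/(4 − -8) = 20/3 s.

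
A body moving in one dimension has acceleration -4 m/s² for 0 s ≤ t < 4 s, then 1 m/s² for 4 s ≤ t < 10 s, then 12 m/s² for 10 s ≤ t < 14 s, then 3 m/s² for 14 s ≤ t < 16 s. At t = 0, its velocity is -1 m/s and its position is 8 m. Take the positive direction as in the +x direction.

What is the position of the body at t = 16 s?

20 m

On each constant-a segment, Δv = aΔt and Δx = v₀Δt + ½aΔt²; chain segment to segment.
0–4 s: v starts -1 m/s; Δx = -1·4 + ½·-4·4² = -36 m; v ends -17 m/s.
4–10 s: v starts -17 m/s; Δx = -17·6 + ½·1·6² = -84 m; v ends -11 m/s.
10–14 s: v starts -11 m/s; Δx = -11·4 + ½·12·4² = 52 m; v ends 37 m/s.
14–16 s: v starts 37 m/s; Δx = 37·2 + ½·3·2² = 80 m; v ends 43 m/s.
x(16) = 8 + Σ Δx = 20 m.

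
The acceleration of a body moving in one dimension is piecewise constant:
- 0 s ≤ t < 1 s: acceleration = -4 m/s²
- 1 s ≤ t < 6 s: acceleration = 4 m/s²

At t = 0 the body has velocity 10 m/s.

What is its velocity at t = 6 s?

Δv equals the area under the a-t graph; then v = v₀ + Δv.
0–1 s: -4 × 1 = -4 m/s
1–6 s: 4 × 5 = 20 m/s
Δv = 16 m/s, so v(6) = 10 + (16) = 26 m/s.

26 m/s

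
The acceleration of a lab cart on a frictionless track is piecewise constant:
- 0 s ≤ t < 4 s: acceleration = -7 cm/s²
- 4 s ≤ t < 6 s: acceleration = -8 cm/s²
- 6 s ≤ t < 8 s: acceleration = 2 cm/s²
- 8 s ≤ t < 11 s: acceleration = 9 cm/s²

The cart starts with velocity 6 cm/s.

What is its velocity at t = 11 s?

-7 cm/s

Δv equals the area under the a-t graph; then v = v₀ + Δv.
0–4 s: -7 × 4 = -28 cm/s
4–6 s: -8 × 2 = -16 cm/s
6–8 s: 2 × 2 = 4 cm/s
8–11 s: 9 × 3 = 27 cm/s
Δv = -13 cm/s, so v(11) = 6 + (-13) = -7 cm/s.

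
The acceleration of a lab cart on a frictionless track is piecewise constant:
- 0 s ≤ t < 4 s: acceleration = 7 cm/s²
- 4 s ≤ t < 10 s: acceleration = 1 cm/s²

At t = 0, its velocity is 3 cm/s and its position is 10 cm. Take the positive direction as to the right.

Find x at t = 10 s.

On each constant-a segment, Δv = aΔt and Δx = v₀Δt + ½aΔt²; chain segment to segment.
0–4 s: v starts 3 cm/s; Δx = 3·4 + ½·7·4² = 68 cm; v ends 31 cm/s.
4–10 s: v starts 31 cm/s; Δx = 31·6 + ½·1·6² = 204 cm; v ends 37 cm/s.
x(10) = 10 + Σ Δx = 282 cm.

282 cm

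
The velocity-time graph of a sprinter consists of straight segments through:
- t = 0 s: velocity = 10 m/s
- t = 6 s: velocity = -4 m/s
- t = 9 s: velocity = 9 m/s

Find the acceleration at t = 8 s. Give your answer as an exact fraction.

13/3 m/s²

Acceleration is the slope of the v-t graph on 6–9 s: (9 − -4)/(9 − 6) = 13/3 m/s².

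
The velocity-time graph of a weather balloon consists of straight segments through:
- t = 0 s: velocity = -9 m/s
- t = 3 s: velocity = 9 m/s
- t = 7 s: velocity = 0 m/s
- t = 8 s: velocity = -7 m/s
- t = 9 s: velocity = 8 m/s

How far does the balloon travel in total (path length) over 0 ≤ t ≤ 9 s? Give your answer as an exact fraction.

1163/30 m

Distance (not displacement) is the total path length: add the absolute areas under v-t.
0–3 s: v = 0 at t = 1.5 s; triangle areas 6.75 + 6.75 = 13.5 m
3–7 s: |½(9 + 0)(4)| = 18 m
7–8 s: |½(0 + -7)(1)| = 3.5 m
8–9 s: v = 0 at t = 127/15 s; triangle areas 49/30 + 32/15 = 113/30 m
Total distance = 1163/30 m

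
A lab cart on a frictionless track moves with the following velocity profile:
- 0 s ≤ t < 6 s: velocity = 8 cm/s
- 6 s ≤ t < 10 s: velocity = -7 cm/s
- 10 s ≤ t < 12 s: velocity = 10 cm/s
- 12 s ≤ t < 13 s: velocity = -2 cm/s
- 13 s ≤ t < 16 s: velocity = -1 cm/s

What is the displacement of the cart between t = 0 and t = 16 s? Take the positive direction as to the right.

Displacement is the signed area under the v-t curve.
0–6 s: 8 × 6 = 48 cm
6–10 s: -7 × 4 = -28 cm
10–12 s: 10 × 2 = 20 cm
12–13 s: -2 × 1 = -2 cm
13–16 s: -1 × 3 = -3 cm
Net displacement = 35 cm

35 cm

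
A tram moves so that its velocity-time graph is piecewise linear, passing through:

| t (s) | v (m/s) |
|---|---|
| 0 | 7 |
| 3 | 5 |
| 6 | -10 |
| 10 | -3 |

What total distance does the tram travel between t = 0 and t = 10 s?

Distance (not displacement) is the total path length: add the absolute areas under v-t.
0–3 s: |½(7 + 5)(3)| = 18 m
3–6 s: v = 0 at t = 4 s; triangle areas 2.5 + 10 = 12.5 m
6–10 s: |½(-10 + -3)(4)| = 26 m
Total distance = 56.5 m

56.5 m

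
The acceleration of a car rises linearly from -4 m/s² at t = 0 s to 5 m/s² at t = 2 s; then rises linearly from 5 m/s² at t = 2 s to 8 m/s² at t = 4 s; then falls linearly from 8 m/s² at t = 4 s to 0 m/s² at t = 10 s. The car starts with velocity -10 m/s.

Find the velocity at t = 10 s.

Δv equals the area under the a-t graph; then v = v₀ + Δv.
0–2 s: ½(-4 + 5)(2) = 1 m/s
2–4 s: ½(5 + 8)(2) = 13 m/s
4–10 s: ½(8 + 0)(6) = 24 m/s
Δv = 38 m/s, so v(10) = -10 + (38) = 28 m/s.

28 m/s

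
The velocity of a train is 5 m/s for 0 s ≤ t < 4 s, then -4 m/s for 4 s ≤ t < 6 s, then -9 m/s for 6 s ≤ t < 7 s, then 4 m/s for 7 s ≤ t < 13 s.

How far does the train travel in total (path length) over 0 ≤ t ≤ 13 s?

Distance (not displacement) is the total path length: add the absolute areas under v-t.
0–4 s: |5| × 4 = 20 m
4–6 s: |-4| × 2 = 8 m
6–7 s: |-9| × 1 = 9 m
7–13 s: |4| × 6 = 24 m
Total distance = 61 m

61 m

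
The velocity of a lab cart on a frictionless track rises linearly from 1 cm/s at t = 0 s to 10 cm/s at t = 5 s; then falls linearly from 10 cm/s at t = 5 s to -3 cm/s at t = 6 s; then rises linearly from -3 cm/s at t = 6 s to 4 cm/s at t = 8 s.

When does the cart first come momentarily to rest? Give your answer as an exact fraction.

t = 75/13 s

v changes sign on 5–6 s (from 10 to -3); the graph is linear there, so v = 0 at t = 5 + (-10)·(6 − 5)/(-3 − 10) = 75/13 s.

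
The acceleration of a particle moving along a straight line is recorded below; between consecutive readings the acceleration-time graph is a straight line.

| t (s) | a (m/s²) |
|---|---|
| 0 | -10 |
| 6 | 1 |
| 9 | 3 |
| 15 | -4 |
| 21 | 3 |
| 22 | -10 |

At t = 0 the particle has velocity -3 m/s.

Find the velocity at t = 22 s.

Δv equals the area under the a-t graph; then v = v₀ + Δv.
0–6 s: ½(-10 + 1)(6) = -27 m/s
6–9 s: ½(1 + 3)(3) = 6 m/s
9–15 s: ½(3 + -4)(6) = -3 m/s
15–21 s: ½(-4 + 3)(6) = -3 m/s
21–22 s: ½(3 + -10)(1) = -3.5 m/s
Δv = -30.5 m/s, so v(22) = -3 + (-30.5) = -33.5 m/s.

-33.5 m/s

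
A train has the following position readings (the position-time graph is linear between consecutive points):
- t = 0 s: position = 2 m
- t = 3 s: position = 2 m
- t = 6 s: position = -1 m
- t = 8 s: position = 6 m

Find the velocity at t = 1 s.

0 m/s

Velocity is the slope of the x-t graph on 0–3 s: (2 − 2)/(3 − 0) = 0 m/s.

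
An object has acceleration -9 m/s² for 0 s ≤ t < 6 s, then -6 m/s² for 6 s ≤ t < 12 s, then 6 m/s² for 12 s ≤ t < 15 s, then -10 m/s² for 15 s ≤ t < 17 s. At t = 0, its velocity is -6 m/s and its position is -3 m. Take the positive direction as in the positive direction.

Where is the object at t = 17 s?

On each constant-a segment, Δv = aΔt and Δx = v₀Δt + ½aΔt²; chain segment to segment.
0–6 s: v starts -6 m/s; Δx = -6·6 + ½·-9·6² = -198 m; v ends -60 m/s.
6–12 s: v starts -60 m/s; Δx = -60·6 + ½·-6·6² = -468 m; v ends -96 m/s.
12–15 s: v starts -96 m/s; Δx = -96·3 + ½·6·3² = -261 m; v ends -78 m/s.
15–17 s: v starts -78 m/s; Δx = -78·2 + ½·-10·2² = -176 m; v ends -98 m/s.
x(17) = -3 + Σ Δx = -1106 m.

-1106 m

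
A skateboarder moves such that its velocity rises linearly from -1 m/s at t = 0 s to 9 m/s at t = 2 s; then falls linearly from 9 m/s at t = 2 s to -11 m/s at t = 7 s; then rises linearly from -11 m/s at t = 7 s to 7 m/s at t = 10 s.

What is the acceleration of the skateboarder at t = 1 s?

Acceleration is the slope of the v-t graph on 0–2 s: (9 − -1)/(2 − 0) = 5 m/s².

5 m/s²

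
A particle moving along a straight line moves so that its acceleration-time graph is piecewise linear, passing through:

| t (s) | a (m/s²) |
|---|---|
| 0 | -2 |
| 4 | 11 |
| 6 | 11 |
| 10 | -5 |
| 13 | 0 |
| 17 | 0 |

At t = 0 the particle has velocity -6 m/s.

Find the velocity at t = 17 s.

Δv equals the area under the a-t graph; then v = v₀ + Δv.
0–4 s: ½(-2 + 11)(4) = 18 m/s
4–6 s: 11 × 2 = 22 m/s
6–10 s: ½(11 + -5)(4) = 12 m/s
10–13 s: ½(-5 + 0)(3) = -7.5 m/s
13–17 s: 0 × 4 = 0 m/s
Δv = 44.5 m/s, so v(17) = -6 + (44.5) = 38.5 m/s.

38.5 m/s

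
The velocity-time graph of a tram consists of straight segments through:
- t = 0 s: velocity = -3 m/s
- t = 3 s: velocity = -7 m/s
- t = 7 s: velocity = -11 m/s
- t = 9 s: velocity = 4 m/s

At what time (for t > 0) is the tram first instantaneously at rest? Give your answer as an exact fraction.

t = 127/15 s

v changes sign on 7–9 s (from -11 to 4); the graph is linear there, so v = 0 at t = 7 + (11)·(9 − 7)/(4 − -11) = 127/15 s.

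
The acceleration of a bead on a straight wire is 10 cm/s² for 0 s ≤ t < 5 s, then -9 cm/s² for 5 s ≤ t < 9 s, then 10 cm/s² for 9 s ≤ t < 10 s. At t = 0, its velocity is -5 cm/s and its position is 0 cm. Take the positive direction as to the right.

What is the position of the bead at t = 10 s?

On each constant-a segment, Δv = aΔt and Δx = v₀Δt + ½aΔt²; chain segment to segment.
0–5 s: v starts -5 cm/s; Δx = -5·5 + ½·10·5² = 100 cm; v ends 45 cm/s.
5–9 s: v starts 45 cm/s; Δx = 45·4 + ½·-9·4² = 108 cm; v ends 9 cm/s.
9–10 s: v starts 9 cm/s; Δx = 9·1 + ½·10·1² = 14 cm; v ends 19 cm/s.
x(10) = 0 + Σ Δx = 222 cm.

222 cm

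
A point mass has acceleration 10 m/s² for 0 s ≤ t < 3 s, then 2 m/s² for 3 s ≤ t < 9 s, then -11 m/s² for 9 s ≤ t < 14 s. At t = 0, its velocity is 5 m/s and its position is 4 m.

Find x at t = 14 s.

On each constant-a segment, Δv = aΔt and Δx = v₀Δt + ½aΔt²; chain segment to segment.
0–3 s: v starts 5 m/s; Δx = 5·3 + ½·10·3² = 60 m; v ends 35 m/s.
3–9 s: v starts 35 m/s; Δx = 35·6 + ½·2·6² = 246 m; v ends 47 m/s.
9–14 s: v starts 47 m/s; Δx = 47·5 + ½·-11·5² = 97.5 m; v ends -8 m/s.
x(14) = 4 + Σ Δx = 407.5 m.

407.5 m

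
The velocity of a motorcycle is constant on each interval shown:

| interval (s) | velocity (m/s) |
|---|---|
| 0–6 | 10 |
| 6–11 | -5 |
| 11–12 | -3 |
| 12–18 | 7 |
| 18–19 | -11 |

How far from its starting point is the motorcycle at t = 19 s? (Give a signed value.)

63 m

Displacement is the signed area under the v-t curve.
0–6 s: 10 × 6 = 60 m
6–11 s: -5 × 5 = -25 m
11–12 s: -3 × 1 = -3 m
12–18 s: 7 × 6 = 42 m
18–19 s: -11 × 1 = -11 m
Net displacement = 63 m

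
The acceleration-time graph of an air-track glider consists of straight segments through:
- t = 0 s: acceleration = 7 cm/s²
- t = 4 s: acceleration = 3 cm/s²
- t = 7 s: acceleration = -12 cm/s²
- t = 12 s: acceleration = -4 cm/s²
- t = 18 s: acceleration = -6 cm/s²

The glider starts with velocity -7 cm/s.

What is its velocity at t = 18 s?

Δv equals the area under the a-t graph; then v = v₀ + Δv.
0–4 s: ½(7 + 3)(4) = 20 cm/s
4–7 s: ½(3 + -12)(3) = -13.5 cm/s
7–12 s: ½(-12 + -4)(5) = -40 cm/s
12–18 s: ½(-4 + -6)(6) = -30 cm/s
Δv = -63.5 cm/s, so v(18) = -7 + (-63.5) = -70.5 cm/s.

-70.5 cm/s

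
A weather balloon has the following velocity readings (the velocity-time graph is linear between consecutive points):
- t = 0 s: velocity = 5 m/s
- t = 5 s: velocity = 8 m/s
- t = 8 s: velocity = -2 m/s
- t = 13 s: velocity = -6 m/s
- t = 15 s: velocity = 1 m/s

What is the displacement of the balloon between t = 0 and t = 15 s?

16.5 m

Net displacement equals the area under the velocity-time graph (areas below the axis count negative).
0–5 s: ½(5 + 8)(5) = 32.5 m
5–8 s: ½(8 + -2)(3) = 9 m
8–13 s: ½(-2 + -6)(5) = -20 m
13–15 s: ½(-6 + 1)(2) = -5 m
Net displacement = 16.5 m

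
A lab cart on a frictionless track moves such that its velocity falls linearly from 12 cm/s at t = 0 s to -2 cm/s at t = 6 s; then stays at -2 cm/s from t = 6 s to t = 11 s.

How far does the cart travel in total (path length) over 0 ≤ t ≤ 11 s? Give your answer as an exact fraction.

292/7 cm

Total distance travelled is ∫|v| dt — sum the magnitudes of each area piece.
0–6 s: v = 0 at t = 36/7 s; triangle areas 216/7 + 6/7 = 222/7 cm
6–11 s: |-2| × 5 = 10 cm
Total distance = 292/7 cm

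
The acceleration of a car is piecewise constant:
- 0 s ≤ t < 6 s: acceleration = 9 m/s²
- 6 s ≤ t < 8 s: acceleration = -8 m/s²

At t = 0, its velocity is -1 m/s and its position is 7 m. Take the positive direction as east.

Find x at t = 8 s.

253 m

On each constant-a segment, Δv = aΔt and Δx = v₀Δt + ½aΔt²; chain segment to segment.
0–6 s: v starts -1 m/s; Δx = -1·6 + ½·9·6² = 156 m; v ends 53 m/s.
6–8 s: v starts 53 m/s; Δx = 53·2 + ½·-8·2² = 90 m; v ends 37 m/s.
x(8) = 7 + Σ Δx = 253 m.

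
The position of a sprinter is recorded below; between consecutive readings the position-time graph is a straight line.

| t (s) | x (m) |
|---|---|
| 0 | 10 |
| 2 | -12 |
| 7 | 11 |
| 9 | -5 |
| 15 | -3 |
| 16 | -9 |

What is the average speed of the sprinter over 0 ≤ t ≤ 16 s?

Average speed = (total path length)/(elapsed time); on a piecewise-linear x-t graph the path length is Σ|Δx|.
0–2 s: |Δx| = |-12 − 10| = 22 m
2–7 s: |Δx| = |11 − -12| = 23 m
7–9 s: |Δx| = |-5 − 11| = 16 m
9–15 s: |Δx| = |-3 − -5| = 2 m
15–16 s: |Δx| = |-9 − -3| = 6 m
Total path = 69 m; average speed = 69/16 = 4.3125 m/s.

4.3125 m/s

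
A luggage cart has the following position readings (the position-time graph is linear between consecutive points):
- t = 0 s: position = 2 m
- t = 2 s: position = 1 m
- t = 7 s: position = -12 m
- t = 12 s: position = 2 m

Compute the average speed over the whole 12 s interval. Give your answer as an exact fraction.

7/3 m/s

Average speed = (total path length)/(elapsed time); on a piecewise-linear x-t graph the path length is Σ|Δx|.
0–2 s: |Δx| = |1 − 2| = 1 m
2–7 s: |Δx| = |-12 − 1| = 13 m
7–12 s: |Δx| = |2 − -12| = 14 m
Total path = 28 m; average speed = 28/12 = 7/3 m/s.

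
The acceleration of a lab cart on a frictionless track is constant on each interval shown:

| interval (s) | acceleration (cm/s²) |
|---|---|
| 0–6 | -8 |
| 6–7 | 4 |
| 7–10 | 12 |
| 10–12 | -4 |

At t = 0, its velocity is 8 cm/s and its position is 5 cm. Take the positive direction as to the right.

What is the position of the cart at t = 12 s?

On each constant-a segment, Δv = aΔt and Δx = v₀Δt + ½aΔt²; chain segment to segment.
0–6 s: v starts 8 cm/s; Δx = 8·6 + ½·-8·6² = -96 cm; v ends -40 cm/s.
6–7 s: v starts -40 cm/s; Δx = -40·1 + ½·4·1² = -38 cm; v ends -36 cm/s.
7–10 s: v starts -36 cm/s; Δx = -36·3 + ½·12·3² = -54 cm; v ends 0 cm/s.
10–12 s: v starts 0 cm/s; Δx = 0·2 + ½·-4·2² = -8 cm; v ends -8 cm/s.
x(12) = 5 + Σ Δx = -191 cm.

-191 cm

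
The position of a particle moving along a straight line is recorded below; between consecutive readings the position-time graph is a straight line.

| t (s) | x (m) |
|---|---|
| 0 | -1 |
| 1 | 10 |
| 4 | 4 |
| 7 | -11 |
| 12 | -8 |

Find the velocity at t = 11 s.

Velocity is the slope of the x-t graph on 7–12 s: (-8 − -11)/(12 − 7) = 0.6 m/s.

0.6 m/s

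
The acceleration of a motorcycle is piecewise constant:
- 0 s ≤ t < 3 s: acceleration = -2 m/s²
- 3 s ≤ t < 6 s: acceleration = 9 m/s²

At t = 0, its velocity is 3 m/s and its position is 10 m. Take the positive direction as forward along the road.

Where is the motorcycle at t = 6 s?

41.5 m

On each constant-a segment, Δv = aΔt and Δx = v₀Δt + ½aΔt²; chain segment to segment.
0–3 s: v starts 3 m/s; Δx = 3·3 + ½·-2·3² = 0 m; v ends -3 m/s.
3–6 s: v starts -3 m/s; Δx = -3·3 + ½·9·3² = 31.5 m; v ends 24 m/s.
x(6) = 10 + Σ Δx = 41.5 m.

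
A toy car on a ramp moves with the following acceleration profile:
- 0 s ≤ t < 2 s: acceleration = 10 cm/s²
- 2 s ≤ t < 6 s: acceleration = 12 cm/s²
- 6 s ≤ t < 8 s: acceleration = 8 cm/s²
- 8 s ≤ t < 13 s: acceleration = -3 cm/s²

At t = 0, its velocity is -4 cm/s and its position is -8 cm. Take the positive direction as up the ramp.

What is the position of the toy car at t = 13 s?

On each constant-a segment, Δv = aΔt and Δx = v₀Δt + ½aΔt²; chain segment to segment.
0–2 s: v starts -4 cm/s; Δx = -4·2 + ½·10·2² = 12 cm; v ends 16 cm/s.
2–6 s: v starts 16 cm/s; Δx = 16·4 + ½·12·4² = 160 cm; v ends 64 cm/s.
6–8 s: v starts 64 cm/s; Δx = 64·2 + ½·8·2² = 144 cm; v ends 80 cm/s.
8–13 s: v starts 80 cm/s; Δx = 80·5 + ½·-3·5² = 362.5 cm; v ends 65 cm/s.
x(13) = -8 + Σ Δx = 670.5 cm.

670.5 cm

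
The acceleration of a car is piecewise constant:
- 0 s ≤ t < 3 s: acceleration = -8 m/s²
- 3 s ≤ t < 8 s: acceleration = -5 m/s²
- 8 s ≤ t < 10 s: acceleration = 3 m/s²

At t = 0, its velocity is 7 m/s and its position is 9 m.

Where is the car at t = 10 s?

-231.5 m

On each constant-a segment, Δv = aΔt and Δx = v₀Δt + ½aΔt²; chain segment to segment.
0–3 s: v starts 7 m/s; Δx = 7·3 + ½·-8·3² = -15 m; v ends -17 m/s.
3–8 s: v starts -17 m/s; Δx = -17·5 + ½·-5·5² = -147.5 m; v ends -42 m/s.
8–10 s: v starts -42 m/s; Δx = -42·2 + ½·3·2² = -78 m; v ends -36 m/s.
x(10) = 9 + Σ Δx = -231.5 m.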